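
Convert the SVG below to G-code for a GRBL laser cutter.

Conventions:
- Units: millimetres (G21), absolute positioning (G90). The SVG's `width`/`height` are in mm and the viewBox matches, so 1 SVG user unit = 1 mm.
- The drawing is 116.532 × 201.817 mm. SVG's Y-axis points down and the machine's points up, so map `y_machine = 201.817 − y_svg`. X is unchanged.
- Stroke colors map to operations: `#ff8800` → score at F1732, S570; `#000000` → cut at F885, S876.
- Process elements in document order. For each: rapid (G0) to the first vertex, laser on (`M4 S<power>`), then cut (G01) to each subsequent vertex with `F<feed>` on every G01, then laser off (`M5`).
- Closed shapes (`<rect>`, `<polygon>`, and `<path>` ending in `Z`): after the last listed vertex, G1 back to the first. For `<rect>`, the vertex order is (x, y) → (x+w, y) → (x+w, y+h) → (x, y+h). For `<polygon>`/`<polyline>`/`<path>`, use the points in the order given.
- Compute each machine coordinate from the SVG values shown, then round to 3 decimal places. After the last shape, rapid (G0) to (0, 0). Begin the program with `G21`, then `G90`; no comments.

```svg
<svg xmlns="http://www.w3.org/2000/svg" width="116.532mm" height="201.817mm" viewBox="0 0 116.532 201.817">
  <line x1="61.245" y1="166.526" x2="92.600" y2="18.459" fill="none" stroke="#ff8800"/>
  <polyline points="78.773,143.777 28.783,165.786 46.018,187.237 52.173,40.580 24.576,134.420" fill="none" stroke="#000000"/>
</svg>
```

1 u = 1 mm; y_m = 201.817 − y.

[1] `<line>` line segment, #ff8800→score S570 F1732: (61.245,35.291) → (92.600,183.358)

[2] `<polyline>` open polyline, #000000→cut S876 F885: (78.773,58.040) → (28.783,36.031) → (46.018,14.580) → (52.173,161.237) → (24.576,67.397)

G21
G90
G0 X61.245 Y35.291
M4 S570
G01 X92.600 Y183.358 F1732
M5
G0 X78.773 Y58.040
M4 S876
G01 X28.783 Y36.031 F885
G01 X46.018 Y14.580 F885
G01 X52.173 Y161.237 F885
G01 X24.576 Y67.397 F885
M5
G0 X0.000 Y0.000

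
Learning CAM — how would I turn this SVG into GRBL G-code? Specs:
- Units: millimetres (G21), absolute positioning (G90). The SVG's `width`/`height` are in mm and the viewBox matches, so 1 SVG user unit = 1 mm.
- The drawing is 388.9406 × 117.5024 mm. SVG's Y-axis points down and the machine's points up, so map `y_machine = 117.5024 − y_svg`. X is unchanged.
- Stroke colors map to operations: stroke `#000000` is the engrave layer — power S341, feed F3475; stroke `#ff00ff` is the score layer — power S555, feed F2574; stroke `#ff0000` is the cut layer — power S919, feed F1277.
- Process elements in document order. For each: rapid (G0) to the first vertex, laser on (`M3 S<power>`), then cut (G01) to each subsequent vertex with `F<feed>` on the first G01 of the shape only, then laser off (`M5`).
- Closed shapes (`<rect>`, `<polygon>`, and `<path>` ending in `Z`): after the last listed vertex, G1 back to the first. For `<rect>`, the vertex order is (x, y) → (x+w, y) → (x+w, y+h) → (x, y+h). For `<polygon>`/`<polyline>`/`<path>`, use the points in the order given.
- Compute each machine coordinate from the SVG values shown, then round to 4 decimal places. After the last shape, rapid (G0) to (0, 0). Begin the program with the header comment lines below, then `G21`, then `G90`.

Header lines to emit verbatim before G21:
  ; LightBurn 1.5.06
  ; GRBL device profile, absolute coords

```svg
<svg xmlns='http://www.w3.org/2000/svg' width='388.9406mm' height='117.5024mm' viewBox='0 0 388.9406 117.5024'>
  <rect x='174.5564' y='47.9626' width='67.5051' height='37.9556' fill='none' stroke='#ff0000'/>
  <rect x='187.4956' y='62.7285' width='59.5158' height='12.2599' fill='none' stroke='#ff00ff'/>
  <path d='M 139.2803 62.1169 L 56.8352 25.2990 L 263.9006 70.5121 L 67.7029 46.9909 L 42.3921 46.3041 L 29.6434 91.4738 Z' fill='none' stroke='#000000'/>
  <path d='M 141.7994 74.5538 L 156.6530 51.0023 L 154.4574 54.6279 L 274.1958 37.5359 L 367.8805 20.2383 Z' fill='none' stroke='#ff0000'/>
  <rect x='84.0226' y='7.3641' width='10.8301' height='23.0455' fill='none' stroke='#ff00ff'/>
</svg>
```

Since the viewBox matches the mm dimensions, user units are millimetres directly. The only transform is the Y-flip y_m = 117.5024 − y_svg.

Shape 1 is a rectangle drawn with `<rect>`. Its stroke #ff0000 means cut at S919, F1277. After flipping Y the toolpath is (174.5564,69.5398) → (242.0615,69.5398) → (242.0615,31.5842) → (174.5564,31.5842) → (174.5564,69.5398), returning to the start.

Shape 2 is a rectangle drawn with `<rect>`. Its stroke #ff00ff means score at S555, F2574. After flipping Y the toolpath is (187.4956,54.7739) → (247.0114,54.7739) → (247.0114,42.5140) → (187.4956,42.5140) → (187.4956,54.7739), returning to the start.

Shape 3 is a closed polygon drawn with `<path>`. Its stroke #000000 means engrave at S341, F3475. After flipping Y the toolpath is (139.2803,55.3855) → (56.8352,92.2034) → (263.9006,46.9903) → (67.7029,70.5115) → (42.3921,71.1983) → (29.6434,26.0286) → (139.2803,55.3855), returning to the start.

Shape 4 is a closed polygon drawn with `<path>`. Its stroke #ff0000 means cut at S919, F1277. After flipping Y the toolpath is (141.7994,42.9486) → (156.6530,66.5001) → (154.4574,62.8745) → (274.1958,79.9665) → (367.8805,97.2641) → (141.7994,42.9486), returning to the start.

Shape 5 is a rectangle drawn with `<rect>`. Its stroke #ff00ff means score at S555, F2574. After flipping Y the toolpath is (84.0226,110.1383) → (94.8527,110.1383) → (94.8527,87.0928) → (84.0226,87.0928) → (84.0226,110.1383), returning to the start.

; LightBurn 1.5.06
; GRBL device profile, absolute coords
G21
G90
G0 X174.5564 Y69.5398
M3 S919
G01 X242.0615 Y69.5398 F1277
G01 X242.0615 Y31.5842
G01 X174.5564 Y31.5842
G01 X174.5564 Y69.5398
M5
G0 X187.4956 Y54.7739
M3 S555
G01 X247.0114 Y54.7739 F2574
G01 X247.0114 Y42.5140
G01 X187.4956 Y42.5140
G01 X187.4956 Y54.7739
M5
G0 X139.2803 Y55.3855
M3 S341
G01 X56.8352 Y92.2034 F3475
G01 X263.9006 Y46.9903
G01 X67.7029 Y70.5115
G01 X42.3921 Y71.1983
G01 X29.6434 Y26.0286
G01 X139.2803 Y55.3855
M5
G0 X141.7994 Y42.9486
M3 S919
G01 X156.6530 Y66.5001 F1277
G01 X154.4574 Y62.8745
G01 X274.1958 Y79.9665
G01 X367.8805 Y97.2641
G01 X141.7994 Y42.9486
M5
G0 X84.0226 Y110.1383
M3 S555
G01 X94.8527 Y110.1383 F2574
G01 X94.8527 Y87.0928
G01 X84.0226 Y87.0928
G01 X84.0226 Y110.1383
M5
G0 X0.0000 Y0.0000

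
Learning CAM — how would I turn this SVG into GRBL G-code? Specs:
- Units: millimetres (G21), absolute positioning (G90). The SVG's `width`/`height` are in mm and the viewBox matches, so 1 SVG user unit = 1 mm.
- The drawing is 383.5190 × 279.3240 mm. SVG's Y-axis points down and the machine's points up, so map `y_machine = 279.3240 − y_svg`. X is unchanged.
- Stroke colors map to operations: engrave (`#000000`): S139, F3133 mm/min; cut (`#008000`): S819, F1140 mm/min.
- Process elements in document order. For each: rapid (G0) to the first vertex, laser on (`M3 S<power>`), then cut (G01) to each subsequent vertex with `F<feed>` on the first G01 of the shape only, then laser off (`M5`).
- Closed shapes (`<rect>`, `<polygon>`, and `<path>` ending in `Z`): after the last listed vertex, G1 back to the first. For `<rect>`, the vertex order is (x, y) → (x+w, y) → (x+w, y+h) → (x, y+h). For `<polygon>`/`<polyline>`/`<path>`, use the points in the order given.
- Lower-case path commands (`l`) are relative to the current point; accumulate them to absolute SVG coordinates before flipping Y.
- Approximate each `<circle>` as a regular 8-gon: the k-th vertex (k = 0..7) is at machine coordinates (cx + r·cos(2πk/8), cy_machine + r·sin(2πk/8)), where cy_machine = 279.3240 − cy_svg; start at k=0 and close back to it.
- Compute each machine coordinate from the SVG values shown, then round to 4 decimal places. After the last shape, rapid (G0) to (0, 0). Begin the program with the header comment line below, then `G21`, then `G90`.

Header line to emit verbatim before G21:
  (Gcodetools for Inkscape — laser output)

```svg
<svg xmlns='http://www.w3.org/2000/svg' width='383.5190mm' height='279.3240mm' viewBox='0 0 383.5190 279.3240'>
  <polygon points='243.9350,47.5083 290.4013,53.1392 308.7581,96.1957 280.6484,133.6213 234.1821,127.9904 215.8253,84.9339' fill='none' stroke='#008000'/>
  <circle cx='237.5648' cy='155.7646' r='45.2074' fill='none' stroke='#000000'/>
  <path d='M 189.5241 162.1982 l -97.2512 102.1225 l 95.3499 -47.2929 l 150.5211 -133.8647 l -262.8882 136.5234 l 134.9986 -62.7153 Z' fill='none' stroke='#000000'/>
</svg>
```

(Gcodetools for Inkscape — laser output)
G21
G90
G0 X243.9350 Y231.8157
M3 S819
G01 X290.4013 Y226.1848 F1140
G01 X308.7581 Y183.1283
G01 X280.6484 Y145.7027
G01 X234.1821 Y151.3336
G01 X215.8253 Y194.3901
G01 X243.9350 Y231.8157
M5
G0 X282.7722 Y123.5594
M3 S139
G01 X269.5313 Y155.5259 F3133
G01 X237.5648 Y168.7668
G01 X205.5983 Y155.5259
G01 X192.3574 Y123.5594
G01 X205.5983 Y91.5929
G01 X237.5648 Y78.3520
G01 X269.5313 Y91.5929
G01 X282.7722 Y123.5594
M5
G0 X189.5241 Y117.1258
M3 S139
G01 X92.2729 Y15.0033 F3133
G01 X187.6228 Y62.2962
G01 X338.1439 Y196.1609
G01 X75.2557 Y59.6375
G01 X210.2543 Y122.3528
G01 X189.5241 Y117.1258
M5
G0 X0.0000 Y0.0000

Since the viewBox matches the mm dimensions, user units are millimetres directly. The only transform is the Y-flip y_m = 279.3240 − y_svg.

Shape 1 is a regular polygon drawn with `<polygon>`. Its stroke #008000 means cut at S819, F1140. After flipping Y the toolpath is (243.9350,231.8157) → (290.4013,226.1848) → (308.7581,183.1283) → (280.6484,145.7027) → (234.1821,151.3336) → (215.8253,194.3901) → (243.9350,231.8157), returning to the start.

Shape 2 is a circle drawn with `<circle>`. Its stroke #000000 means engrave at S139, F3133. After flipping Y the toolpath is (282.7722,123.5594) → (269.5313,155.5259) → (237.5648,168.7668) → (205.5983,155.5259) → (192.3574,123.5594) → (205.5983,91.5929) → (237.5648,78.3520) → (269.5313,91.5929) → (282.7722,123.5594), returning to the start.

Shape 3 is a closed polygon drawn with `<path>`. Its stroke #000000 means engrave at S139, F3133. After flipping Y the toolpath is (189.5241,117.1258) → (92.2729,15.0033) → (187.6228,62.2962) → (338.1439,196.1609) → (75.2557,59.6375) → (210.2543,122.3528) → (189.5241,117.1258), returning to the start.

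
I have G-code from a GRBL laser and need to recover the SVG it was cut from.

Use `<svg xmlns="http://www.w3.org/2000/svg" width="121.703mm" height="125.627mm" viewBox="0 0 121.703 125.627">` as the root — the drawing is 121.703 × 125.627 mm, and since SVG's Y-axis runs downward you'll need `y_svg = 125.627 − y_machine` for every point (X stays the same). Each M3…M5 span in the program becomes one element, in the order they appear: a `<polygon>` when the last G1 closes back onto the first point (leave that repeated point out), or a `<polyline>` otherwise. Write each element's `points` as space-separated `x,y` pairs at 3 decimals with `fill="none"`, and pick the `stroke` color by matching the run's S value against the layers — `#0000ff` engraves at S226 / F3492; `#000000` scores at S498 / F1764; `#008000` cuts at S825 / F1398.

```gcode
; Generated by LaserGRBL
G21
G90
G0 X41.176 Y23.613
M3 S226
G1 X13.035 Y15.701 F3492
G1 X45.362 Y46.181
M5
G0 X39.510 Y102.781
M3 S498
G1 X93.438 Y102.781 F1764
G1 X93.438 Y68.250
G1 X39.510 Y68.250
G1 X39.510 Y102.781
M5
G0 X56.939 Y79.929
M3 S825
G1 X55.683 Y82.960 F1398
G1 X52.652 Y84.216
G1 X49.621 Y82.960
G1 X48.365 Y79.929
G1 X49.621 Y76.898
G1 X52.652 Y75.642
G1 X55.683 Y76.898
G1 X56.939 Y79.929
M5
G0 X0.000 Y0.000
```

<svg xmlns="http://www.w3.org/2000/svg" width="121.703mm" height="125.627mm" viewBox="0 0 121.703 125.627">
  <polyline points="41.176,102.014 13.035,109.926 45.362,79.446" fill="none" stroke="#0000ff"/>
  <polygon points="39.510,22.846 93.438,22.846 93.438,57.377 39.510,57.377" fill="none" stroke="#000000"/>
  <polygon points="56.939,45.698 55.683,42.667 52.652,41.411 49.621,42.667 48.365,45.698 49.621,48.729 52.652,49.985 55.683,48.729" fill="none" stroke="#008000"/>
</svg>

Machine Y-up, SVG Y-down with viewBox height 125.627, so y_svg = 125.627 − y_machine; X carries over.

Run 1: the run's S226 means `#0000ff` (engrave). The run is open, so emit a `<polyline>` with points (Y-flipped): 41.176,102.014 13.035,109.926 45.362,79.446.

Run 2: power S498 maps to stroke `#000000` (score). The run returns to its start, so emit a `<polygon>` with points (Y-flipped): 39.510,22.846 93.438,22.846 93.438,57.377 39.510,57.377.

Run 3: the run's S825 means `#008000` (cut). The run returns to its start, so emit a `<polygon>` with points (Y-flipped): 56.939,45.698 55.683,42.667 52.652,41.411 49.621,42.667 48.365,45.698 49.621,48.729 52.652,49.985 55.683,48.729.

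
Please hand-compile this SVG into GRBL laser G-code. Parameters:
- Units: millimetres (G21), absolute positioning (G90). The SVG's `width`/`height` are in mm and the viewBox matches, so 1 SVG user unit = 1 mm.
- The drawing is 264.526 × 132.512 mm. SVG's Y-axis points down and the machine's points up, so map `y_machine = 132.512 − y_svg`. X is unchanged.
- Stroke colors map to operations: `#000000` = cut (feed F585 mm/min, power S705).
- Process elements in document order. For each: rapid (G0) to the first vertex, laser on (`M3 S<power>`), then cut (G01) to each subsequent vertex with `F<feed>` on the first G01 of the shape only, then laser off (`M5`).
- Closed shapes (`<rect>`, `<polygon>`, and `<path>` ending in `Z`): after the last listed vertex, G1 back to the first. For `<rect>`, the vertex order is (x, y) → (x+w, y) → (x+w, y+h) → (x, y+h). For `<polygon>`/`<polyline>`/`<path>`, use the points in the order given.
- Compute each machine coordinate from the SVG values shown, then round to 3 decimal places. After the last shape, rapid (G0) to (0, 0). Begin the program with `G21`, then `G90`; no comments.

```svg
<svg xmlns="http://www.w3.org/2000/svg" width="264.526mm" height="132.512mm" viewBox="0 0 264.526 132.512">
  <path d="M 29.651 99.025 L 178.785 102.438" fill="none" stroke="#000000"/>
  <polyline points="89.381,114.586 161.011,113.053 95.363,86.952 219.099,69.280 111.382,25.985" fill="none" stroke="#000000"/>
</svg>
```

1 u = 1 mm; y_m = 132.512 − y.

[1] `<path>` line segment, #000000→cut S705 F585: (29.651,33.487) → (178.785,30.074)

[2] `<polyline>` open polyline, #000000→cut S705 F585: (89.381,17.926) → (161.011,19.459) → (95.363,45.560) → (219.099,63.232) → (111.382,106.527)

G21
G90
G0 X29.651 Y33.487
M3 S705
G01 X178.785 Y30.074 F585
M5
G0 X89.381 Y17.926
M3 S705
G01 X161.011 Y19.459 F585
G01 X95.363 Y45.560
G01 X219.099 Y63.232
G01 X111.382 Y106.527
M5
G0 X0.000 Y0.000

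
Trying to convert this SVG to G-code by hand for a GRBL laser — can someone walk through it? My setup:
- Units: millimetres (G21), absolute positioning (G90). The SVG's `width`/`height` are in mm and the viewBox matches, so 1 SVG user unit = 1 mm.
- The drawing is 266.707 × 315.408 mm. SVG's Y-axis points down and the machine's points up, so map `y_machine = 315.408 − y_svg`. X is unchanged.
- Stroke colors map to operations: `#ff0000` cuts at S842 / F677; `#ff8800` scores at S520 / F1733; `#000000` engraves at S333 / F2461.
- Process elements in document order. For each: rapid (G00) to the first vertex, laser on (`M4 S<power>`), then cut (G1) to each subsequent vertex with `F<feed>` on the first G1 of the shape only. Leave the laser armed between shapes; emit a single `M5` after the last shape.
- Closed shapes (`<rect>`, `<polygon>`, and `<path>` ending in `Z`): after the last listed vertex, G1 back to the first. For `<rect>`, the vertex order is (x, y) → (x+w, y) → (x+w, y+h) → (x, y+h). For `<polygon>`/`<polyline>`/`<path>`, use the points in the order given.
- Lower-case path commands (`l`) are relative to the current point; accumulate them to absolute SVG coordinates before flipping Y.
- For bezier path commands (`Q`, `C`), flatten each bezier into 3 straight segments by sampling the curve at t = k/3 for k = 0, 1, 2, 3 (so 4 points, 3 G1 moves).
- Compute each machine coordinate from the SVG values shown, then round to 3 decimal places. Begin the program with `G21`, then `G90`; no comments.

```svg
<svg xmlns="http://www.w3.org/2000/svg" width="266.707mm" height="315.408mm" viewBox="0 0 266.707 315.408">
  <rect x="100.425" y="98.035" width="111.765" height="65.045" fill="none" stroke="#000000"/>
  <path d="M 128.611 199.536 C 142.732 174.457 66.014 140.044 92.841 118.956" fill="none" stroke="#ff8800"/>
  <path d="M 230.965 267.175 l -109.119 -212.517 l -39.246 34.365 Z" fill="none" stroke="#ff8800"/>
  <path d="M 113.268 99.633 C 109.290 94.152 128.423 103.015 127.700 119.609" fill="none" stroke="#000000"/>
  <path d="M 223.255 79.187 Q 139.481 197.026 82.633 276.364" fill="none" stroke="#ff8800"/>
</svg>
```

G21
G90
G00 X100.425 Y217.373
M4 S333
G1 X212.190 Y217.373 F2461
G1 X212.190 Y152.328
G1 X100.425 Y152.328
G1 X100.425 Y217.373
G00 X128.611 Y115.872
M4 S520
G1 X119.652 Y143.223 F1733
G1 X93.330 Y171.762
G1 X92.841 Y196.452
G00 X230.965 Y48.233
M4 S520
G1 X121.846 Y260.750 F1733
G1 X82.600 Y226.385
G1 X230.965 Y48.233
G00 X113.268 Y215.775
M4 S333
G1 X115.402 Y216.720 F2461
G1 X123.396 Y209.571
G1 X127.700 Y195.799
G00 X223.255 Y236.221
M4 S520
G1 X170.397 Y161.940 F1733
G1 X123.523 Y96.214
G1 X82.633 Y39.044
M5

1 u = 1 mm; y_m = 315.408 − y.

[1] `<rect>` rectangle, #000000→engrave S333 F2461: (100.425,217.373) → (212.190,217.373) → (212.190,152.328) → (100.425,152.328) → (100.425,217.373) (closed)

[2] `<path>` cubic bezier, #ff8800→score S520 F1733: (128.611,115.872) → (119.652,143.223) → (93.330,171.762) → (92.841,196.452)

[3] `<path>` closed polygon, #ff8800→score S520 F1733: (230.965,48.233) → (121.846,260.750) → (82.600,226.385) → (230.965,48.233) (closed)

[4] `<path>` cubic bezier, #000000→engrave S333 F2461: (113.268,215.775) → (115.402,216.720) → (123.396,209.571) → (127.700,195.799)

[5] `<path>` quadratic bezier, #ff8800→score S520 F1733: (223.255,236.221) → (170.397,161.940) → (123.523,96.214) → (82.633,39.044)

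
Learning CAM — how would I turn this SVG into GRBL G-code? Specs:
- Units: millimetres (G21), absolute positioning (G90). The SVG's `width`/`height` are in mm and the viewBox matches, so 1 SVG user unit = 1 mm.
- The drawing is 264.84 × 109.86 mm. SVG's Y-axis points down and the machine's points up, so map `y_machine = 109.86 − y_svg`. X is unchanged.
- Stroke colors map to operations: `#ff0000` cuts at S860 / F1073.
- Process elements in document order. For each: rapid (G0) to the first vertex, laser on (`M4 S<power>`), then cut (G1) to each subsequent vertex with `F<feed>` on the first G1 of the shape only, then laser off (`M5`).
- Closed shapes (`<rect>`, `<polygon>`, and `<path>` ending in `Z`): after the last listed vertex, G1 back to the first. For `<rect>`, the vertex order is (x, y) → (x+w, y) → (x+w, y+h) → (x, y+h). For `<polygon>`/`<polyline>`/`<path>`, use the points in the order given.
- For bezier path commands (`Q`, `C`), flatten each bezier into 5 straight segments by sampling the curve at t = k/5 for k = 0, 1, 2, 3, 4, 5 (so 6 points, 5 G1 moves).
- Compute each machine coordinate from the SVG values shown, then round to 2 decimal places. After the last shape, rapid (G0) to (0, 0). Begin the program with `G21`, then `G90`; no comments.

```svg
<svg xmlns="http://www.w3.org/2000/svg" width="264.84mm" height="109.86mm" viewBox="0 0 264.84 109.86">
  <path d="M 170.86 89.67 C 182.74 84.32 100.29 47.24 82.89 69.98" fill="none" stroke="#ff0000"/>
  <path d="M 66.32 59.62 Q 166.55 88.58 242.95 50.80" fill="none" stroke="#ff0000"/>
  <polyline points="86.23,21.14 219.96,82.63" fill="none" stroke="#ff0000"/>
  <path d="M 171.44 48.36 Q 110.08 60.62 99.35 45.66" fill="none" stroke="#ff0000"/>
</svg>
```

G21
G90
G0 X170.86 Y20.19
M4 S860
G1 X167.94 Y26.48 F1073
G1 X150.04 Y35.98
G1 X124.79 Y44.31
G1 X99.86 Y47.08
G1 X82.89 Y39.88
M5
G0 X66.32 Y50.24
M4 S860
G1 X105.46 Y41.33 F1073
G1 X142.69 Y37.75
G1 X178.02 Y39.51
G1 X211.44 Y46.62
G1 X242.95 Y59.06
M5
G0 X86.23 Y88.72
M4 S860
G1 X219.96 Y27.23 F1073
M5
G0 X171.44 Y61.50
M4 S860
G1 X148.92 Y57.68 F1073
G1 X130.45 Y56.05
G1 X116.03 Y56.59
G1 X105.67 Y59.30
G1 X99.35 Y64.20
M5
G0 X0.00 Y0.00

viewBox `0 0 264.84 109.86` with mm width/height → 1 unit = 1 mm. Flip: y_m = 109.86 − y_svg.

**Shape 1** — `<path>` cubic bezier, stroke `#ff0000` → cut (S860, F1073). Control points (SVG): P0=(170.86,89.67), P1=(182.74,84.32), P2=(100.29,47.24), P3=(82.89,69.98); sampled at t=k/5. Machine vertices: (170.86,20.19) → (167.94,26.48) → (150.04,35.98) → (124.79,44.31) → (99.86,47.08) → (82.89,39.88). Open path.

**Shape 2** — `<path>` quadratic bezier, stroke `#ff0000` → cut (S860, F1073). Control points (SVG): P0=(66.32,59.62), P1=(166.55,88.58), P2=(242.95,50.80); sampled at t=k/5. Machine vertices: (66.32,50.24) → (105.46,41.33) → (142.69,37.75) → (178.02,39.51) → (211.44,46.62) → (242.95,59.06). Open path.

**Shape 3** — `<polyline>` line segment, stroke `#ff0000` → cut (S860, F1073). Machine vertices: (86.23,88.72) → (219.96,27.23). Open path.

**Shape 4** — `<path>` quadratic bezier, stroke `#ff0000` → cut (S860, F1073). Control points (SVG): P0=(171.44,48.36), P1=(110.08,60.62), P2=(99.35,45.66); sampled at t=k/5. Machine vertices: (171.44,61.50) → (148.92,57.68) → (130.45,56.05) → (116.03,56.59) → (105.67,59.30) → (99.35,64.20). Open path.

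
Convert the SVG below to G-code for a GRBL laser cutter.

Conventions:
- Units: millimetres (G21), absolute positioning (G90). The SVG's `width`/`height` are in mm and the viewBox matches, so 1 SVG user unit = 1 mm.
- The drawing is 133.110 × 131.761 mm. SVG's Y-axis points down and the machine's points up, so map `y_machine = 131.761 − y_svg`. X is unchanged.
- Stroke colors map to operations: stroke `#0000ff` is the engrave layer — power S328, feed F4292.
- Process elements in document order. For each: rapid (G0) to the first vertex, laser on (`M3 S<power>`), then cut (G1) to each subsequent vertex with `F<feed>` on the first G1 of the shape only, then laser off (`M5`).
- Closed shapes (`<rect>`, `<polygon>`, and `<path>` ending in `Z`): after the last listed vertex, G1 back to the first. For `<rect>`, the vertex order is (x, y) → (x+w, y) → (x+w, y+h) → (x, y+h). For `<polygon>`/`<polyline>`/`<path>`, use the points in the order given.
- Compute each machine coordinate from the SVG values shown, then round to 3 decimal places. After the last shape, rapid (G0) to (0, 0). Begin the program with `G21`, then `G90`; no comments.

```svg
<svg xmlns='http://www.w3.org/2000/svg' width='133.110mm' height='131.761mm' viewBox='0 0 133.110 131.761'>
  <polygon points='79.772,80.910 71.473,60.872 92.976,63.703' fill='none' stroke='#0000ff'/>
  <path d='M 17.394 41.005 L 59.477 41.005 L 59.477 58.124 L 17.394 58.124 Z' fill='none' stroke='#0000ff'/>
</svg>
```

1 u = 1 mm; y_m = 131.761 − y.

[1] `<polygon>` regular polygon, #0000ff→engrave S328 F4292: (79.772,50.851) → (71.473,70.889) → (92.976,68.058) → (79.772,50.851) (closed)

[2] `<path>` rectangle, #0000ff→engrave S328 F4292: (17.394,90.756) → (59.477,90.756) → (59.477,73.637) → (17.394,73.637) → (17.394,90.756) (closed)

G21
G90
G0 X79.772 Y50.851
M3 S328
G1 X71.473 Y70.889 F4292
G1 X92.976 Y68.058
G1 X79.772 Y50.851
M5
G0 X17.394 Y90.756
M3 S328
G1 X59.477 Y90.756 F4292
G1 X59.477 Y73.637
G1 X17.394 Y73.637
G1 X17.394 Y90.756
M5
G0 X0.000 Y0.000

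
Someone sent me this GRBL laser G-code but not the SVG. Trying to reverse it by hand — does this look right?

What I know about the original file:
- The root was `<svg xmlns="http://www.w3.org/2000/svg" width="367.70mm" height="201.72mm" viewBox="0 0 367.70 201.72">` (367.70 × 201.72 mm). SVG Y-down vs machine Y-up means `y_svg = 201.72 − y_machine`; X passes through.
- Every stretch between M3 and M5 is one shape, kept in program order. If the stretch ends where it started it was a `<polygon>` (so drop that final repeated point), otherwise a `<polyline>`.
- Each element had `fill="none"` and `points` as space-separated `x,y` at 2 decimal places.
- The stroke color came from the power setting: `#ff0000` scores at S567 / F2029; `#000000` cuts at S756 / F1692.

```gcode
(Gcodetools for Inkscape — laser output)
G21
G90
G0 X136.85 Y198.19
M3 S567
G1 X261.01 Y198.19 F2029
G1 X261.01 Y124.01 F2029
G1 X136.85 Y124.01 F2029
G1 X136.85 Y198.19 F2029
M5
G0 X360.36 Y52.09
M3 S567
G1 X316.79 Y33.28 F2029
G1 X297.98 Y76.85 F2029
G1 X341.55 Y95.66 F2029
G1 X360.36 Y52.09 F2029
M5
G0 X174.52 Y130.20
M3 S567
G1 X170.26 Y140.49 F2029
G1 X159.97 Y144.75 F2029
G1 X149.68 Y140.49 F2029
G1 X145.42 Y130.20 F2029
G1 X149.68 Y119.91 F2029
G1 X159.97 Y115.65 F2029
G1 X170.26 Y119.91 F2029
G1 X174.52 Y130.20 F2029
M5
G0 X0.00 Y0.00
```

y_svg = 201.72 − y_m. Every run uses S567, so all elements get stroke `#ff0000` (score).

[1] closed run; points: 136.85,3.53 261.01,3.53 261.01,77.71 136.85,77.71

[2] closed run; points: 360.36,149.63 316.79,168.44 297.98,124.87 341.55,106.06

[3] closed run; points: 174.52,71.52 170.26,61.23 159.97,56.97 149.68,61.23 145.42,71.52 149.68,81.81 159.97,86.07 170.26,81.81

<svg xmlns="http://www.w3.org/2000/svg" width="367.70mm" height="201.72mm" viewBox="0 0 367.70 201.72">
  <polygon points="136.85,3.53 261.01,3.53 261.01,77.71 136.85,77.71" fill="none" stroke="#ff0000"/>
  <polygon points="360.36,149.63 316.79,168.44 297.98,124.87 341.55,106.06" fill="none" stroke="#ff0000"/>
  <polygon points="174.52,71.52 170.26,61.23 159.97,56.97 149.68,61.23 145.42,71.52 149.68,81.81 159.97,86.07 170.26,81.81" fill="none" stroke="#ff0000"/>
</svg>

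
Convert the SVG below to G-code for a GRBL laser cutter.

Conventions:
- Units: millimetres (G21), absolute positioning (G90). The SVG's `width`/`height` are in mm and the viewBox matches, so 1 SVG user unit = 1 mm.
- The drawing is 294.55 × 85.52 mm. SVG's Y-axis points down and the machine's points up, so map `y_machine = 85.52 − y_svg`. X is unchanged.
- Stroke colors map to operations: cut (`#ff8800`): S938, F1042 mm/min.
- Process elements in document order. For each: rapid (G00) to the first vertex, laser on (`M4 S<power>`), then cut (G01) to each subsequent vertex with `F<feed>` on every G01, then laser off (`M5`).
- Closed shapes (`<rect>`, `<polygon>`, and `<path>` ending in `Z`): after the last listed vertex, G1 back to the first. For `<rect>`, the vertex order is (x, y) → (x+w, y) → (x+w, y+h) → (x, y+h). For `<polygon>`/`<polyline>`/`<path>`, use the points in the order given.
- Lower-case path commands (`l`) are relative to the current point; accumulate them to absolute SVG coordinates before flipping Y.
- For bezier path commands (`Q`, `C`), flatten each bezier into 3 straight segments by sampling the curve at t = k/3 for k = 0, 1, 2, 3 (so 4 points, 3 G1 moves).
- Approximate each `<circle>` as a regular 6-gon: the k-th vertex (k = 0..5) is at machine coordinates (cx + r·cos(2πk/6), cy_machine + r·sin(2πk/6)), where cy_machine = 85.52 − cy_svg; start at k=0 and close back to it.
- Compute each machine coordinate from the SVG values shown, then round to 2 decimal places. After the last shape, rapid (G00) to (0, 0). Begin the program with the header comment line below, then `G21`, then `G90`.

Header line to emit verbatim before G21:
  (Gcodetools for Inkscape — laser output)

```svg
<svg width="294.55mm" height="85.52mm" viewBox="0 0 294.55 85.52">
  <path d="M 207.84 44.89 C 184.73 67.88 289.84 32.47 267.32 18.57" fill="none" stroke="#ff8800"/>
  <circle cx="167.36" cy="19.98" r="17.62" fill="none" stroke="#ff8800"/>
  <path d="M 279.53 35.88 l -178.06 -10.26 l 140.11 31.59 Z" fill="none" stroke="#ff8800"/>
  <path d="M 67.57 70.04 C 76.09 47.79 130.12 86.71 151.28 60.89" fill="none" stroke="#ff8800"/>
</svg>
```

(Gcodetools for Inkscape — laser output)
G21
G90
G00 X207.84 Y40.63
M4 S938
G01 X217.99 Y34.15 F1042
G01 X256.77 Y48.84 F1042
G01 X267.32 Y66.95 F1042
M5
G00 X184.98 Y65.54
M4 S938
G01 X176.17 Y80.80 F1042
G01 X158.55 Y80.80 F1042
G01 X149.74 Y65.54 F1042
G01 X158.55 Y50.28 F1042
G01 X176.17 Y50.28 F1042
G01 X184.98 Y65.54 F1042
M5
G00 X279.53 Y49.64
M4 S938
G01 X101.47 Y59.90 F1042
G01 X241.58 Y28.31 F1042
G01 X279.53 Y49.64 F1042
M5
G00 X67.57 Y15.48
M4 S938
G01 X88.36 Y22.00 F1042
G01 X122.07 Y15.73 F1042
G01 X151.28 Y24.63 F1042
M5
G00 X0.00 Y0.00

1 u = 1 mm; y_m = 85.52 − y.

[1] `<path>` cubic bezier, #ff8800→cut S938 F1042: (207.84,40.63) → (217.99,34.15) → (256.77,48.84) → (267.32,66.95)

[2] `<circle>` circle, #ff8800→cut S938 F1042: (184.98,65.54) → (176.17,80.80) → (158.55,80.80) → (149.74,65.54) → (158.55,50.28) → (176.17,50.28) → (184.98,65.54) (closed)

[3] `<path>` closed polygon, #ff8800→cut S938 F1042: (279.53,49.64) → (101.47,59.90) → (241.58,28.31) → (279.53,49.64) (closed)

[4] `<path>` cubic bezier, #ff8800→cut S938 F1042: (67.57,15.48) → (88.36,22.00) → (122.07,15.73) → (151.28,24.63)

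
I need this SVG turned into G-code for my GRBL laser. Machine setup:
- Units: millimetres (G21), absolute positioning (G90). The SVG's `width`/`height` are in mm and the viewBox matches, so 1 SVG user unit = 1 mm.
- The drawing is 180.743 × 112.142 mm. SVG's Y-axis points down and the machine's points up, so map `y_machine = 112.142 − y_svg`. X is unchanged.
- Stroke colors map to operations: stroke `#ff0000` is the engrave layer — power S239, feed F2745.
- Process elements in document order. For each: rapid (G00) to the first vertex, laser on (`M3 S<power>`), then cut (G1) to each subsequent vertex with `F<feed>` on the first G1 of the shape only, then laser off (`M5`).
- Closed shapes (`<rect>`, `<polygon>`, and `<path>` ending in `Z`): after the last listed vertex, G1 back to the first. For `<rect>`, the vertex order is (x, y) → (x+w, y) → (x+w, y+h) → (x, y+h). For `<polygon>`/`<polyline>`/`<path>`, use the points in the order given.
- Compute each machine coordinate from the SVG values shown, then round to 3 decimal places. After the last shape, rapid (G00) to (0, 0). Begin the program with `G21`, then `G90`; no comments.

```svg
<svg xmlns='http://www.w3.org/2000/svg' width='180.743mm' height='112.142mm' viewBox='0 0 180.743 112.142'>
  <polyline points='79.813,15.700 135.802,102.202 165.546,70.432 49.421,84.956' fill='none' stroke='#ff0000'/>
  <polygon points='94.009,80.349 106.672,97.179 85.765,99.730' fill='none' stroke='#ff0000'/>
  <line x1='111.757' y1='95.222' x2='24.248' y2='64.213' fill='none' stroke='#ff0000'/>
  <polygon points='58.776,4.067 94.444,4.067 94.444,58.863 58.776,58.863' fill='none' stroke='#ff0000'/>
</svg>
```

viewBox `0 0 180.743 112.142` with mm width/height → 1 unit = 1 mm. Flip: y_m = 112.142 − y_svg.

**Shape 1** — `<polyline>` open polyline, stroke `#ff0000` → engrave (S239, F2745). Machine vertices: (79.813,96.442) → (135.802,9.940) → (165.546,41.710) → (49.421,27.186). Open path.

**Shape 2** — `<polygon>` regular polygon, stroke `#ff0000` → engrave (S239, F2745). Machine vertices: (94.009,31.793) → (106.672,14.963) → (85.765,12.412) → (94.009,31.793). Closed: final G1 returns to the first vertex.

**Shape 3** — `<line>` line segment, stroke `#ff0000` → engrave (S239, F2745). Machine vertices: (111.757,16.920) → (24.248,47.929). Open path.

**Shape 4** — `<polygon>` rectangle, stroke `#ff0000` → engrave (S239, F2745). Machine vertices: (58.776,108.075) → (94.444,108.075) → (94.444,53.279) → (58.776,53.279) → (58.776,108.075). Closed: final G1 returns to the first vertex.

G21
G90
G00 X79.813 Y96.442
M3 S239
G1 X135.802 Y9.940 F2745
G1 X165.546 Y41.710
G1 X49.421 Y27.186
M5
G00 X94.009 Y31.793
M3 S239
G1 X106.672 Y14.963 F2745
G1 X85.765 Y12.412
G1 X94.009 Y31.793
M5
G00 X111.757 Y16.920
M3 S239
G1 X24.248 Y47.929 F2745
M5
G00 X58.776 Y108.075
M3 S239
G1 X94.444 Y108.075 F2745
G1 X94.444 Y53.279
G1 X58.776 Y53.279
G1 X58.776 Y108.075
M5
G00 X0.000 Y0.000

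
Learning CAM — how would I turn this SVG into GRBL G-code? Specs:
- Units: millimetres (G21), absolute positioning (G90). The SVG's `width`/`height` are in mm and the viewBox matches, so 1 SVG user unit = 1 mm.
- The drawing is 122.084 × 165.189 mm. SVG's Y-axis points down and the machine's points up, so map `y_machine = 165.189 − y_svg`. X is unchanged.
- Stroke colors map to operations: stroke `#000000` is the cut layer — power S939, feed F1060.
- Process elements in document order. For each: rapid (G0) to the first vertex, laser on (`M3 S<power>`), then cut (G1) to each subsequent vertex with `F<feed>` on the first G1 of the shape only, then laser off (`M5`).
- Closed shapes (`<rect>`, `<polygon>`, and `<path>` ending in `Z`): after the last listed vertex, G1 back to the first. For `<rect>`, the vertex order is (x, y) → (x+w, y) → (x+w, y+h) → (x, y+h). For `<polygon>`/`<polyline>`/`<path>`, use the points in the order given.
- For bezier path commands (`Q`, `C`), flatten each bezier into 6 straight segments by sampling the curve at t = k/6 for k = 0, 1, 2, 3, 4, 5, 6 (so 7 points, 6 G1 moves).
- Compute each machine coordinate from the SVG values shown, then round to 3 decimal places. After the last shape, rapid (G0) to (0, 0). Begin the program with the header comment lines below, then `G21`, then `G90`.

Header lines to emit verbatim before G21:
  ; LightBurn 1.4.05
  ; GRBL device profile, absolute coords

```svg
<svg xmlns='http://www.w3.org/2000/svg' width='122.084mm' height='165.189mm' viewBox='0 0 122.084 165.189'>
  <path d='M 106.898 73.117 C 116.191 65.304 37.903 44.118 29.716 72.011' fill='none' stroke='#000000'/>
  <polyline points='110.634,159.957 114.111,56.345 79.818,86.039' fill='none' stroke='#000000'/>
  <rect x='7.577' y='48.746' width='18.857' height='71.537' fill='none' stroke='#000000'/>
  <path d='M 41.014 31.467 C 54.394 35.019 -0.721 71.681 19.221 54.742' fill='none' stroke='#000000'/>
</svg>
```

1 u = 1 mm; y_m = 165.189 − y.

[1] `<path>` cubic bezier, #000000→cut S939 F1060: (106.898,92.072) → (104.976,96.804) → (92.837,102.030) → (74.862,106.015) → (55.430,107.024) → (38.921,103.324) → (29.716,93.178)

[2] `<polyline>` open polyline, #000000→cut S939 F1060: (110.634,5.232) → (114.111,108.844) → (79.818,79.150)

[3] `<rect>` rectangle, #000000→cut S939 F1060: (7.577,116.443) → (26.434,116.443) → (26.434,44.906) → (7.577,44.906) → (7.577,116.443) (closed)

[4] `<path>` cubic bezier, #000000→cut S939 F1060: (41.014,133.722) → (42.661,129.588) → (36.879,122.345) → (27.657,114.400) → (18.981,108.163) → (14.840,106.043) → (19.221,110.447)

; LightBurn 1.4.05
; GRBL device profile, absolute coords
G21
G90
G0 X106.898 Y92.072
M3 S939
G1 X104.976 Y96.804 F1060
G1 X92.837 Y102.030
G1 X74.862 Y106.015
G1 X55.430 Y107.024
G1 X38.921 Y103.324
G1 X29.716 Y93.178
M5
G0 X110.634 Y5.232
M3 S939
G1 X114.111 Y108.844 F1060
G1 X79.818 Y79.150
M5
G0 X7.577 Y116.443
M3 S939
G1 X26.434 Y116.443 F1060
G1 X26.434 Y44.906
G1 X7.577 Y44.906
G1 X7.577 Y116.443
M5
G0 X41.014 Y133.722
M3 S939
G1 X42.661 Y129.588 F1060
G1 X36.879 Y122.345
G1 X27.657 Y114.400
G1 X18.981 Y108.163
G1 X14.840 Y106.043
G1 X19.221 Y110.447
M5
G0 X0.000 Y0.000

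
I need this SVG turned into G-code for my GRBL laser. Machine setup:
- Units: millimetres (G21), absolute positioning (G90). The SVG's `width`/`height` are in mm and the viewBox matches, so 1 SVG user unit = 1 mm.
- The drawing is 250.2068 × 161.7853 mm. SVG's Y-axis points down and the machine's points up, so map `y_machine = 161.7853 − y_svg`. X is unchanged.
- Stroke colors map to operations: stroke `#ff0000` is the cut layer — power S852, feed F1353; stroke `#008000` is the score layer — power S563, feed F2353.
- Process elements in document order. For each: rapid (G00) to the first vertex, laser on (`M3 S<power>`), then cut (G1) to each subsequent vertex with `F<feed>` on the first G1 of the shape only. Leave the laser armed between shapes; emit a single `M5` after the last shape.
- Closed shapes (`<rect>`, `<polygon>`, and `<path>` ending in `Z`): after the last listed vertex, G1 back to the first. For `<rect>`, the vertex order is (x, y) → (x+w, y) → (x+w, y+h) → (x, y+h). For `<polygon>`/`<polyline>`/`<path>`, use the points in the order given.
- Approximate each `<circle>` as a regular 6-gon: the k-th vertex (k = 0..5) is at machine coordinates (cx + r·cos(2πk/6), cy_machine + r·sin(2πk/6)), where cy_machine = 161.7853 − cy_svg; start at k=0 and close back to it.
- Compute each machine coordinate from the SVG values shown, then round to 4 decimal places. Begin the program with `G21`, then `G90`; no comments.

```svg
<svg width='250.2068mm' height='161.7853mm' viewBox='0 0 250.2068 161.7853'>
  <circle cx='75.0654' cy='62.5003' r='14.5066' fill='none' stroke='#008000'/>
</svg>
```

G21
G90
G00 X89.5720 Y99.2850
M3 S563
G1 X82.3187 Y111.8481 F2353
G1 X67.8121 Y111.8481
G1 X60.5588 Y99.2850
G1 X67.8121 Y86.7219
G1 X82.3187 Y86.7219
G1 X89.5720 Y99.2850
M5

Since the viewBox matches the mm dimensions, user units are millimetres directly. The only transform is the Y-flip y_m = 161.7853 − y_svg.

Shape 1 is a circle drawn with `<circle>`. Its stroke #008000 means score at S563, F2353. After flipping Y the toolpath is (89.5720,99.2850) → (82.3187,111.8481) → (67.8121,111.8481) → (60.5588,99.2850) → (67.8121,86.7219) → (82.3187,86.7219) → (89.5720,99.2850), returning to the start.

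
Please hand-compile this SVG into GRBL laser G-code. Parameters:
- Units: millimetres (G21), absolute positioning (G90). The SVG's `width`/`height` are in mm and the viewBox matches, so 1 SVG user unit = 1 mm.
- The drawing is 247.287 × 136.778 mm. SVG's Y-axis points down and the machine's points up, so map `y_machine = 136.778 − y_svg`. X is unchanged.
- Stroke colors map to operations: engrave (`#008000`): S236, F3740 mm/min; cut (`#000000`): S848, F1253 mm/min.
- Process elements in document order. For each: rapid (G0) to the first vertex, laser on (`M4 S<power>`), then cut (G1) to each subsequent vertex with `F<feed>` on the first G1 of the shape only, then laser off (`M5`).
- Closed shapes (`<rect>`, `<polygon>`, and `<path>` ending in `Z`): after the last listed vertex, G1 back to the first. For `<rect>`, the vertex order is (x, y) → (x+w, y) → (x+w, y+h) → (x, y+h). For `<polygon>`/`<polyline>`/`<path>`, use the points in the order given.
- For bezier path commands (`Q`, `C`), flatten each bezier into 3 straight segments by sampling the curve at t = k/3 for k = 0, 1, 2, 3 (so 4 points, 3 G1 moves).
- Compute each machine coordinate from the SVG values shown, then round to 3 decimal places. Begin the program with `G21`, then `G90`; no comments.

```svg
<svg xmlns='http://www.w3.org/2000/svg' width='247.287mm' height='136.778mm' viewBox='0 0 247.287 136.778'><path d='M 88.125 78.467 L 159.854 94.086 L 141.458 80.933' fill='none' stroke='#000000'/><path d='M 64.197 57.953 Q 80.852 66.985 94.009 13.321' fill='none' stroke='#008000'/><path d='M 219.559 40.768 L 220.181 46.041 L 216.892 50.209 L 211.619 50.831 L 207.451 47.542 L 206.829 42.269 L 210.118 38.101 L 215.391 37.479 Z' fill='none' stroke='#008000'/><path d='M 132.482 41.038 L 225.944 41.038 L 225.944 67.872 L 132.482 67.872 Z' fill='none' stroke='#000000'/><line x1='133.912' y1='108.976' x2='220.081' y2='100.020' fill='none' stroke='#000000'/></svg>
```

G21
G90
G0 X88.125 Y58.311
M4 S848
G1 X159.854 Y42.692 F1253
G1 X141.458 Y55.845
M5
G0 X64.197 Y78.825
M4 S236
G1 X74.912 Y79.770 F3740
G1 X84.849 Y94.647
G1 X94.009 Y123.457
M5
G0 X219.559 Y96.010
M4 S236
G1 X220.181 Y90.737 F3740
G1 X216.892 Y86.569
G1 X211.619 Y85.947
G1 X207.451 Y89.236
G1 X206.829 Y94.509
G1 X210.118 Y98.677
G1 X215.391 Y99.299
G1 X219.559 Y96.010
M5
G0 X132.482 Y95.740
M4 S848
G1 X225.944 Y95.740 F1253
G1 X225.944 Y68.906
G1 X132.482 Y68.906
G1 X132.482 Y95.740
M5
G0 X133.912 Y27.802
M4 S848
G1 X220.081 Y36.758 F1253
M5

viewBox `0 0 247.287 136.778` with mm width/height → 1 unit = 1 mm. Flip: y_m = 136.778 − y_svg.

**Shape 1** — `<path>` open polyline, stroke `#000000` → cut (S848, F1253). Machine vertices: (88.125,58.311) → (159.854,42.692) → (141.458,55.845). Open path.

**Shape 2** — `<path>` quadratic bezier, stroke `#008000` → engrave (S236, F3740). Control points (SVG): P0=(64.197,57.953), P1=(80.852,66.985), P2=(94.009,13.321); sampled at t=k/3. Machine vertices: (64.197,78.825) → (74.912,79.770) → (84.849,94.647) → (94.009,123.457). Open path.

**Shape 3** — `<path>` regular polygon, stroke `#008000` → engrave (S236, F3740). Machine vertices: (219.559,96.010) → (220.181,90.737) → (216.892,86.569) → (211.619,85.947) → (207.451,89.236) → (206.829,94.509) → (210.118,98.677) → (215.391,99.299) → (219.559,96.010). Closed: final G1 returns to the first vertex.

**Shape 4** — `<path>` rectangle, stroke `#000000` → cut (S848, F1253). Machine vertices: (132.482,95.740) → (225.944,95.740) → (225.944,68.906) → (132.482,68.906) → (132.482,95.740). Closed: final G1 returns to the first vertex.

**Shape 5** — `<line>` line segment, stroke `#000000` → cut (S848, F1253). Machine vertices: (133.912,27.802) → (220.081,36.758). Open path.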